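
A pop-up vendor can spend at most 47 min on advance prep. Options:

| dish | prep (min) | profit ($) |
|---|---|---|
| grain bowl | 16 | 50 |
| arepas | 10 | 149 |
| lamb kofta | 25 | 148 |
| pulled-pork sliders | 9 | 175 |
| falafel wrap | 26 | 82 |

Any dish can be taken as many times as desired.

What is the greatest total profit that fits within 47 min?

875

Taking 5×pulled-pork sliders: 45 min used, 875 in profit.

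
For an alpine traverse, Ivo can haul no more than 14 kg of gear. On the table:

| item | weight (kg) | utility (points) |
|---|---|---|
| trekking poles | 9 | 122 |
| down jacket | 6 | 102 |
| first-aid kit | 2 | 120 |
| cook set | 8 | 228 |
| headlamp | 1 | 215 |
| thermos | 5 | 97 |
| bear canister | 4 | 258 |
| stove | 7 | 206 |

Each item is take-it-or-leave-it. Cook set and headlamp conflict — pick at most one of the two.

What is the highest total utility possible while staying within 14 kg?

799

By utility per kg: headlamp 215.00, bear canister 64.50, first-aid kit 60.00, stove 29.43 lead.
First-aid kit + headlamp + bear canister + stove uses 14 of the 14 kg and totals 799.
The closest alternative, down jacket + first-aid kit + headlamp + bear canister, reaches only 695.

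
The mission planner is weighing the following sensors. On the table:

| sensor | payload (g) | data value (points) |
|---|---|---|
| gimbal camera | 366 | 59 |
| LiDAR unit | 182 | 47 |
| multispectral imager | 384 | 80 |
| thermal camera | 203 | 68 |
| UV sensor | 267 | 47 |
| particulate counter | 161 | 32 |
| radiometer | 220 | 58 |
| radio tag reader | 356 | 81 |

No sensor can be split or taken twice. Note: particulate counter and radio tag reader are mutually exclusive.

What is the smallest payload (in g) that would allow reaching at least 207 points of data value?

Look for the lowest-payload combination reaching 207.
thermal camera + radiometer + radio tag reader: 207 data value at 779 g.
No combination under 779 g hits 207.

779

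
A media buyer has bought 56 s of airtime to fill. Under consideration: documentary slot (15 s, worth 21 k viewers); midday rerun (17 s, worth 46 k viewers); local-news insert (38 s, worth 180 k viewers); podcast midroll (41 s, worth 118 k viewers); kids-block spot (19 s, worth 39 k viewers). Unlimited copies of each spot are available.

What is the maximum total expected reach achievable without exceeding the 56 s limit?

Density check — local-news insert 4.74, podcast midroll 2.88, midday rerun 2.71 are the best per s.
Best packing: midday rerun + local-news insert — 55 s, 226 total.
No other feasible combination exceeds 226.

226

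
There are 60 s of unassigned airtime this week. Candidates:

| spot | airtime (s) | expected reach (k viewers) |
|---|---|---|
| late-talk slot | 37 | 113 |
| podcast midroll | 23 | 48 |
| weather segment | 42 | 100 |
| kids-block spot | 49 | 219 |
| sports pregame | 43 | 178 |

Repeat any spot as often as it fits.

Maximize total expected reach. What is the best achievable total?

The ratio ordering already packs tightly: kids-block spot, 49 s, 219.
Nothing else within 60 s beats 219.

219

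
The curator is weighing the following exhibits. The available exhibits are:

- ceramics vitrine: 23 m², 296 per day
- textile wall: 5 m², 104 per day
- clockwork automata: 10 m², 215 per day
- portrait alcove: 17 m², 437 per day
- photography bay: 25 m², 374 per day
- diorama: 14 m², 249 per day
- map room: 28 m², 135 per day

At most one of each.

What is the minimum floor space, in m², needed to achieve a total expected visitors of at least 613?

27

Minimise m² subject to total expected visitors ≥ 613.
clockwork automata + portrait alcove: 652 expected visitors at 27 m².
Any bundle with less than 27 m² falls short of 613.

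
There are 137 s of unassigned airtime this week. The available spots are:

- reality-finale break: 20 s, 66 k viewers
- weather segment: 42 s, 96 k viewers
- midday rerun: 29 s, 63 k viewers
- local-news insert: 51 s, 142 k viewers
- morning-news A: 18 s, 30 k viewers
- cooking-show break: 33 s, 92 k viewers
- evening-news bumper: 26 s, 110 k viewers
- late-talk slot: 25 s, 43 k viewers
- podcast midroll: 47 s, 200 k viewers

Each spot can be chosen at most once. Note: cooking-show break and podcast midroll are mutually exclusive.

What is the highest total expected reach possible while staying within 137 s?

Density check — podcast midroll 4.26, evening-news bumper 4.23, reality-finale break 3.30 are the best per s.
Taking reality-finale break + weather segment + evening-news bumper + podcast midroll: 135 s used, 472 in expected reach.
An exhaustive check of the 512 subsets confirms 472.

472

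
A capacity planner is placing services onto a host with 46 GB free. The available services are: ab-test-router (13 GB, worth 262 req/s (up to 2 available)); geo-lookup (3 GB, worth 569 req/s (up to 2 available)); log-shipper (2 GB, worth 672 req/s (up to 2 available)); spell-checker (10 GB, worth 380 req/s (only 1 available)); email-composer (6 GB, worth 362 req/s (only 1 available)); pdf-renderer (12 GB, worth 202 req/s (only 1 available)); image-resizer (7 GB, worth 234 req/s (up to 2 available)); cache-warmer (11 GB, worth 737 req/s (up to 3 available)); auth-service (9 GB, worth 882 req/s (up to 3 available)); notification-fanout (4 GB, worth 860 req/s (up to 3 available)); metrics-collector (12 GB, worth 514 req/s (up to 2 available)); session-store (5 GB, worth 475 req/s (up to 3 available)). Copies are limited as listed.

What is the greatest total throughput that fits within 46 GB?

By throughput per GB: log-shipper 336.00, notification-fanout 215.00, geo-lookup 189.67 lead.
The ratio heuristic lands on 2×geo-lookup + 2×log-shipper + 2×auth-service + 3×notification-fanout + session-store (7301) but leaves 1 GB idle.
The 9 GB tied up in auth-service is better spent on 2×session-store — total rises to 7369 (46 GB).
Every other selection either busts 46 GB or exceeds an availability limit or fails to beat 7369.

7369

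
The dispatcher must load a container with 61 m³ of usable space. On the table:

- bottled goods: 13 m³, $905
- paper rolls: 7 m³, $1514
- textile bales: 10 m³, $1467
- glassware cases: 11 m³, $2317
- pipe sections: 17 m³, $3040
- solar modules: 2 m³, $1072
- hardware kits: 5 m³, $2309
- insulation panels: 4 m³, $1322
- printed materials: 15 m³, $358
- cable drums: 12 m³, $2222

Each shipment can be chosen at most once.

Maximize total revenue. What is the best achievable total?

Ranking by ratio (revenue/m³): solar modules 536.00, hardware kits 461.80, insulation panels 330.50, paper rolls 216.29.
The ratio ordering already packs tightly: paper rolls + glassware cases + pipe sections + solar modules + hardware kits + insulation panels + cable drums, 58 m³, 13796.

13796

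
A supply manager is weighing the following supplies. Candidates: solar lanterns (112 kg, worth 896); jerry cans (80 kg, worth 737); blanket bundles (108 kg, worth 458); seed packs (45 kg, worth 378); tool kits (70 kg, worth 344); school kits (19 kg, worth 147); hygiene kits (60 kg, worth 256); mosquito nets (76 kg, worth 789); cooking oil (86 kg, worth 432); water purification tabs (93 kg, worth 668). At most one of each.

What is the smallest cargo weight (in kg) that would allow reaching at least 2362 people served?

Minimise kg subject to total people served ≥ 2362.
solar lanterns + jerry cans + mosquito nets reaches 2422 using 268 kg.
No combination under 268 kg hits 2362.

268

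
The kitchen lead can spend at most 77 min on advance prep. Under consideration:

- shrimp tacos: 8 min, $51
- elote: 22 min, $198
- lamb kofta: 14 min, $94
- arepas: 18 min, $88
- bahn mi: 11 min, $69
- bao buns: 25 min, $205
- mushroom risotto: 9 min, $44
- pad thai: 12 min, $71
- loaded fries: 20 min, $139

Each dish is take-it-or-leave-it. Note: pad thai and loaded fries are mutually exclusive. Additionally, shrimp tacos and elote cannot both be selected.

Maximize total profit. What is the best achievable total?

Elote + bao buns + mushroom risotto + loaded fries uses 76 of the 77 min and totals 586.

586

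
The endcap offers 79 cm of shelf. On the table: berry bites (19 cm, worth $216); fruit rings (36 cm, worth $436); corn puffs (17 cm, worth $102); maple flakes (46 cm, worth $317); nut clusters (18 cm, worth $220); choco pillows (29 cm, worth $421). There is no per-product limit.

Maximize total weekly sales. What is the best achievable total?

Best packing: nut clusters + 2×choco pillows — 76 cm, 1062 total.

1062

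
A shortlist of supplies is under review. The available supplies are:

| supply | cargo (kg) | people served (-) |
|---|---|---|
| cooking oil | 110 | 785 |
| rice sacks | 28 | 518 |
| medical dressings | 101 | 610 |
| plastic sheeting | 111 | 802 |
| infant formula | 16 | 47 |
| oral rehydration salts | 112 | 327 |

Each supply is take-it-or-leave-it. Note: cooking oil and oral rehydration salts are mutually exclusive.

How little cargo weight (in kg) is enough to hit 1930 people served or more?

Minimise kg subject to total people served ≥ 1930.
rice sacks + medical dressings + plastic sheeting reaches 1930 using 240 kg.
No combination under 240 kg hits 1930.

240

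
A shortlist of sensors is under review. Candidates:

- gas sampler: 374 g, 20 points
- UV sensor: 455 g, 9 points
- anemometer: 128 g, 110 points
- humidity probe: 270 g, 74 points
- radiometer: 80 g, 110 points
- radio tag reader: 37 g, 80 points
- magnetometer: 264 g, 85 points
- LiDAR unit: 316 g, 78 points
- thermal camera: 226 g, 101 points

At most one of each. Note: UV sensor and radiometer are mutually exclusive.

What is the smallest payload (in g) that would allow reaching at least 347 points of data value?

471

Minimise g subject to total data value ≥ 347.
Taking anemometer + radiometer + radio tag reader + thermal camera gives 401 (≥ 347) for 471 g.
No combination under 471 g hits 347.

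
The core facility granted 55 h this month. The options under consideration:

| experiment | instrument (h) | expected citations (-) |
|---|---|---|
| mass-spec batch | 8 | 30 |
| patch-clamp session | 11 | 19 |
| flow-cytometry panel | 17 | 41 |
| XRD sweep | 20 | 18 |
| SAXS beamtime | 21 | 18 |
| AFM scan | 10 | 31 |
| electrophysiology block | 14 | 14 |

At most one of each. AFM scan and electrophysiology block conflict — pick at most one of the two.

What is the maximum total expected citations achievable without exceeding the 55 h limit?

Density check — mass-spec batch 3.75, AFM scan 3.10, flow-cytometry panel 2.41 are the best per h.
Mass-spec batch + patch-clamp session + flow-cytometry panel + AFM scan uses 46 of the 55 h and totals 121.
Every other selection either busts 55 h or breaks a pairing rule or fails to beat 121.

121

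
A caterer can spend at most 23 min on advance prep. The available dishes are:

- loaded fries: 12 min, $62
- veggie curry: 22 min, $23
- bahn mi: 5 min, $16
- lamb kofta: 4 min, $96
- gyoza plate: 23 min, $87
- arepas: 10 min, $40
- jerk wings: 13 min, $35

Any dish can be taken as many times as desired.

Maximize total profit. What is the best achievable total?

480

Best packing: 5×lamb kofta — 20 min, 480 total.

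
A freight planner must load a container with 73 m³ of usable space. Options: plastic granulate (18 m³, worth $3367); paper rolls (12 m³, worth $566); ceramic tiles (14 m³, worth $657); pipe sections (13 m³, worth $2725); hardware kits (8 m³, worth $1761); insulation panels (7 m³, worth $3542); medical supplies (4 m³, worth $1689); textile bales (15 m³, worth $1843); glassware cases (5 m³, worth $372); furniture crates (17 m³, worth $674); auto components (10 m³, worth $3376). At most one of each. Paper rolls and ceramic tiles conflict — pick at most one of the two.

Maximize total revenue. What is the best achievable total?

17026

By revenue per m³: insulation panels 506.00, medical supplies 422.25, auto components 337.60 lead.
A density-first pass picks plastic granulate + pipe sections + hardware kits + insulation panels + medical supplies + glassware cases + auto components — 16832 at 65 m³.
Replace glassware cases with paper rolls: the trade gains 194 net, giving 17026 at 72 m³.
Next best is plastic granulate + pipe sections + insulation panels + medical supplies + textile bales + glassware cases + auto components at 16914 (72 m³) — short by 112.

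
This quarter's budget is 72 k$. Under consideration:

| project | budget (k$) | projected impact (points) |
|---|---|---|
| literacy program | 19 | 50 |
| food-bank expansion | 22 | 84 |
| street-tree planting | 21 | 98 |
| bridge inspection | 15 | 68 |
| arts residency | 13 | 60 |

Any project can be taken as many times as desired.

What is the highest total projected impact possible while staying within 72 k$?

332

The ratio heuristic lands on 3×street-tree planting (294) but leaves 9 k$ idle.
The 21 k$ tied up in street-tree planting is better spent on 2×bridge inspection — total rises to 332 (72 k$).
No other feasible combination exceeds 332.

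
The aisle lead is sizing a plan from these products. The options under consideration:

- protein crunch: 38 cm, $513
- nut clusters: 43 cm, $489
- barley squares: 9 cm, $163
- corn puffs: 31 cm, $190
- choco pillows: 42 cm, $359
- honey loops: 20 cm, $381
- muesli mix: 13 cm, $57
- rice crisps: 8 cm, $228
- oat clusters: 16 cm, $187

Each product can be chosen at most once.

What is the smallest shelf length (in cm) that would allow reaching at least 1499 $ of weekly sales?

104

Minimise cm subject to total weekly sales ≥ 1499.
protein crunch + barley squares + honey loops + muesli mix + rice crisps + oat clusters: 1529 weekly sales at 104 cm.
Below 104 cm the best achievable stays under 1499.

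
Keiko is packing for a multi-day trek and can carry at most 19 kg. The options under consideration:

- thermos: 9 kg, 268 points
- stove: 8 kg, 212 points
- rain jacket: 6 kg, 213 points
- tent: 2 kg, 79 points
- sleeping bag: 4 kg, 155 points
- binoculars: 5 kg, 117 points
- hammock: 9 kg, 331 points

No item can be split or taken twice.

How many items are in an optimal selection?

3

Best achievable utility is 699.
For example rain jacket + sleeping bag + hammock achieves it, using 19 kg.
All optima have 3 items.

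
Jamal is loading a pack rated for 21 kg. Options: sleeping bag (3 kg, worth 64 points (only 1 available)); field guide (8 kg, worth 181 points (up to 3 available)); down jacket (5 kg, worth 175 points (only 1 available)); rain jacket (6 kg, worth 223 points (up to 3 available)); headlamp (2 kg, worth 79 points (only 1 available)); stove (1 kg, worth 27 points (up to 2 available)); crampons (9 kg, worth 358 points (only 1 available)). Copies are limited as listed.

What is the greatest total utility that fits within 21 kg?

804

By utility per kg: crampons 39.78, headlamp 39.50, rain jacket 37.17, down jacket 35.00 lead.
Greedy by ratio would take rain jacket + headlamp + 2×stove + crampons: 19 kg used, total 714.
Dropping headlamp and 2×stove frees 4 kg; slotting in rain jacket (6 kg) lifts the total to 804 at 21 kg.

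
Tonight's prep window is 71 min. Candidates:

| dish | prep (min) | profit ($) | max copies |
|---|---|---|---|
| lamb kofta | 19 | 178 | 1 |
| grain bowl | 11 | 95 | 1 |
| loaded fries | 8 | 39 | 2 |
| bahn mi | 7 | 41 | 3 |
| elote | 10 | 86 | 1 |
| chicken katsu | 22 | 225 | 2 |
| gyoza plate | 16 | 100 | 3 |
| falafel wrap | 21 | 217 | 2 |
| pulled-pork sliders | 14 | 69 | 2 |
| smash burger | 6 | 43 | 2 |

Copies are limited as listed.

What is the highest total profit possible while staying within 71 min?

710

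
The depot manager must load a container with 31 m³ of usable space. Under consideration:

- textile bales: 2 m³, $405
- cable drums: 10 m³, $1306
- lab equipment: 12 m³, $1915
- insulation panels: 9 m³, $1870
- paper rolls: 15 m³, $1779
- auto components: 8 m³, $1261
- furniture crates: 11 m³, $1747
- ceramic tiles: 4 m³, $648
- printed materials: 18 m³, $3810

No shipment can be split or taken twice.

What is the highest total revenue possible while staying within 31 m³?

Filling by ratio: textile bales + insulation panels + printed materials for 6085, with 2 m³ left unused.
Replace textile bales with ceramic tiles: the trade gains 243 net, giving 6328 at 31 m³.
The closest alternative, textile bales + insulation panels + printed materials, reaches only 6085.

6328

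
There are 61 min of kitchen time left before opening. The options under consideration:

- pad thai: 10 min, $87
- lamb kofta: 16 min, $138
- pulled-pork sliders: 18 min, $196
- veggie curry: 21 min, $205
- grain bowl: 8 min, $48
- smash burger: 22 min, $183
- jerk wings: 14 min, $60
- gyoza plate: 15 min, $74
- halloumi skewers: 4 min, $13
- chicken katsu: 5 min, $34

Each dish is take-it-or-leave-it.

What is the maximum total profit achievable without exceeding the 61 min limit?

The ratio heuristic lands on pad thai + pulled-pork sliders + veggie curry + halloumi skewers + chicken katsu (535) but leaves 3 min idle.
Dropping pad thai and halloumi skewers and chicken katsu frees 19 min; slotting in smash burger (22 min) lifts the total to 584 at 61 min.
Runner-up lamb kofta + pulled-pork sliders + veggie curry + chicken katsu tops out at 573.

584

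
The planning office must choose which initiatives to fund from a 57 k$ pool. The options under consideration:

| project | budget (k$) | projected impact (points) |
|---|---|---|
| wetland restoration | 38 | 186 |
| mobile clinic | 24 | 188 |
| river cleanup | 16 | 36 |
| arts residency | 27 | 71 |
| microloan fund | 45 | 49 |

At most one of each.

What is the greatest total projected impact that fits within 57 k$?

259

Density check — mobile clinic 7.83, wetland restoration 4.89, arts residency 2.63 are the best per k$.
Best packing: mobile clinic + arts residency — 51 k$, 259 total.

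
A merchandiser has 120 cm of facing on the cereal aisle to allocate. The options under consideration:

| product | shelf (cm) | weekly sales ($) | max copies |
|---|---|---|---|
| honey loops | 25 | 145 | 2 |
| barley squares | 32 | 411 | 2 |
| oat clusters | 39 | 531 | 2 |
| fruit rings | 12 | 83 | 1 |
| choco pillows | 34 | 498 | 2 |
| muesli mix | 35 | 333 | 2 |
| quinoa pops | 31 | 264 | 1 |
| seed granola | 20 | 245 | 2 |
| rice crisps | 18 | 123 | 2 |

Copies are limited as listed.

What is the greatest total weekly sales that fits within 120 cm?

Ranking by ratio (weekly sales/cm): choco pillows 14.65, oat clusters 13.62, barley squares 12.84.
Greedy by ratio would take oat clusters + fruit rings + 2×choco pillows: 119 cm used, total 1610.
Dropping oat clusters and fruit rings frees 51 cm; slotting in barley squares + seed granola (52 cm) lifts the total to 1652 at 120 cm.

1652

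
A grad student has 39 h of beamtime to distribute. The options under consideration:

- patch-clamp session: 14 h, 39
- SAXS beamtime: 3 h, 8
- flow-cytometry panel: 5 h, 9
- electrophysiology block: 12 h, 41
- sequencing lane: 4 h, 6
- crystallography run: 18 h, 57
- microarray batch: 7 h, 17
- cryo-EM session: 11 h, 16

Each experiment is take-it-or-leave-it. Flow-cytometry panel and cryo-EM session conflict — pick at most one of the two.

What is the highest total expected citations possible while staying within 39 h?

115

By expected citations per h: electrophysiology block 3.42, crystallography run 3.17, patch-clamp session 2.79, SAXS beamtime 2.67 lead.
The ratio ordering already packs tightly: SAXS beamtime + flow-cytometry panel + electrophysiology block + crystallography run, 38 h, 115.
Electrophysiology block + crystallography run + microarray batch (37 h) also reaches 115 — a tie, but nothing goes higher.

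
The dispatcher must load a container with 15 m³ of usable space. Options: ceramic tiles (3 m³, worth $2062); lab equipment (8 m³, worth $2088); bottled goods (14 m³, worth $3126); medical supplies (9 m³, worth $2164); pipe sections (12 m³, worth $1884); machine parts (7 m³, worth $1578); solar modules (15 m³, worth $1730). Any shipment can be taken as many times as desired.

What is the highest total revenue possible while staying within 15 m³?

Density check — ceramic tiles 687.33, lab equipment 261.00, medical supplies 240.44, machine parts 225.43 are the best per m³.
Best packing: 5×ceramic tiles — 15 m³, 10310 total.
Nothing else within 15 m³ beats 10310.

10310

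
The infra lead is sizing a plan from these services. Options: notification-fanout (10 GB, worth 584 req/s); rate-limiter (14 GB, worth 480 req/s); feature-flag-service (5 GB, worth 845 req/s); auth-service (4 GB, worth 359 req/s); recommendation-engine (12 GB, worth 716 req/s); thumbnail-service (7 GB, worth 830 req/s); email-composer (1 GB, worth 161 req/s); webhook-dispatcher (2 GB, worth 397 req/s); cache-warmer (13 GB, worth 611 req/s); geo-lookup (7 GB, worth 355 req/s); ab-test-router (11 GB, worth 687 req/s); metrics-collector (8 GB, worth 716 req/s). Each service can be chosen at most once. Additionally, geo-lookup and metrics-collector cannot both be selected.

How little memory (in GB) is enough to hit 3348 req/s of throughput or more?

Need the lightest bundle worth ≥ 3348.
Taking notification-fanout + feature-flag-service + thumbnail-service + webhook-dispatcher + metrics-collector gives 3372 (≥ 3348) for 32 GB.
No combination under 32 GB hits 3348.

32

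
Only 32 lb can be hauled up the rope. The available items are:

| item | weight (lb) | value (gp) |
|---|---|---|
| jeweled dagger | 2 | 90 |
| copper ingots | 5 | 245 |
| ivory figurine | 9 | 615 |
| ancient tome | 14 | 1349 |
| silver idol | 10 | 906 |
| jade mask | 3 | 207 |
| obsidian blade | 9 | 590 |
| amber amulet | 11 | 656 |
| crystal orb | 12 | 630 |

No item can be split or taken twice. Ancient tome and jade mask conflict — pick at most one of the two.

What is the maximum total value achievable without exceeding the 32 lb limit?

2590

Ranking by ratio (value/lb): ancient tome 96.36, silver idol 90.60, jade mask 69.00.
Best packing: jeweled dagger + copper ingots + ancient tome + silver idol — 31 lb, 2590 total.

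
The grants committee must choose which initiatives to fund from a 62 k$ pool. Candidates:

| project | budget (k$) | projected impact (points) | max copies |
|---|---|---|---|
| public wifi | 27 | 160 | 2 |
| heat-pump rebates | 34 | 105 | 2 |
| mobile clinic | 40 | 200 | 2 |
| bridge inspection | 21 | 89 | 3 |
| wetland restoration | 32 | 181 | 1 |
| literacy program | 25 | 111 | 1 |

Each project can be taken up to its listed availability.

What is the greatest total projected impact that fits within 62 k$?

Density check — public wifi 5.93, wetland restoration 5.66, mobile clinic 5.00, literacy program 4.44 are the best per k$.
Taking the top-ratio projects first gives 2×public wifi for 320 (54 k$).
Dropping public wifi frees 27 k$; slotting in wetland restoration (32 k$) lifts the total to 341 at 59 k$.
The spare 3 k$ is too small for any remaining project, and no exchange beats 341.

341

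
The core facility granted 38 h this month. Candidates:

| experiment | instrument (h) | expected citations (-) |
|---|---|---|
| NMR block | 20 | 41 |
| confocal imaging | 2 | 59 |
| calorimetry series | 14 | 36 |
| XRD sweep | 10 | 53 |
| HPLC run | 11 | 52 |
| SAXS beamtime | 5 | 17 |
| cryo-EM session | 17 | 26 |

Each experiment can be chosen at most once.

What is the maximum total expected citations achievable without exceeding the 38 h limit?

The ratio heuristic lands on confocal imaging + XRD sweep + HPLC run + SAXS beamtime (181) but leaves 10 h idle.
Replace SAXS beamtime with calorimetry series: the trade gains 19 net, giving 200 at 37 h.
An exhaustive check of the 128 subsets confirms 200.

200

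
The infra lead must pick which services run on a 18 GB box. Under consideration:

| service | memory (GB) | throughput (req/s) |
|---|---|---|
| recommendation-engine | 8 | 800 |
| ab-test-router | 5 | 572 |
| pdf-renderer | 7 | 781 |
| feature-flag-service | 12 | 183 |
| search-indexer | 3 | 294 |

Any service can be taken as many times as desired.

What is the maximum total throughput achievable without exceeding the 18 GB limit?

2010

Ranking by ratio (throughput/GB): ab-test-router 114.40, pdf-renderer 111.57, recommendation-engine 100.00, search-indexer 98.00.
Taking 3×ab-test-router + search-indexer: 18 GB used, 2010 in throughput.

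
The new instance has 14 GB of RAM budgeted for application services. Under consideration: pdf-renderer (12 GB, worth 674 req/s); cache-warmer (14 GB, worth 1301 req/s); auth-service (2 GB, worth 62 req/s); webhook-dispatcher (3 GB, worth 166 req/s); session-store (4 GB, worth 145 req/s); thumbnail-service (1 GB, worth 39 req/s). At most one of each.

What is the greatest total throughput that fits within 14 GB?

1301

The ratio ordering already packs tightly: cache-warmer, 14 GB, 1301.
Runner-up pdf-renderer + auth-service tops out at 736.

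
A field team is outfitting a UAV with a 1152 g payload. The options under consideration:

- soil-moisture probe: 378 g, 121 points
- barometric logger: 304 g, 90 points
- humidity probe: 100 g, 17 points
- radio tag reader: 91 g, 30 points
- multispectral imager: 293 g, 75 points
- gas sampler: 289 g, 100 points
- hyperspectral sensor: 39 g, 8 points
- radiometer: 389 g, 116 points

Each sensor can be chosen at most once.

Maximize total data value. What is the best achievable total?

367

The ratio ordering already packs tightly: soil-moisture probe + radio tag reader + gas sampler + radiometer, 1147 g, 367.
Nothing else within 1152 g beats 367.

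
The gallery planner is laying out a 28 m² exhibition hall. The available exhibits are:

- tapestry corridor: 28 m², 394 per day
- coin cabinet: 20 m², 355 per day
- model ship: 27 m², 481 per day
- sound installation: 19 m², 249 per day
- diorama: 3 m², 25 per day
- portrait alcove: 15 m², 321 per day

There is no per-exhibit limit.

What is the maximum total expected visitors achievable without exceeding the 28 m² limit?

481

The ratio heuristic lands on 4×diorama + portrait alcove (421) but leaves 1 m² idle.
Replace 4×diorama and portrait alcove with model ship: the trade gains 60 net, giving 481 at 27 m².
No other feasible combination exceeds 481.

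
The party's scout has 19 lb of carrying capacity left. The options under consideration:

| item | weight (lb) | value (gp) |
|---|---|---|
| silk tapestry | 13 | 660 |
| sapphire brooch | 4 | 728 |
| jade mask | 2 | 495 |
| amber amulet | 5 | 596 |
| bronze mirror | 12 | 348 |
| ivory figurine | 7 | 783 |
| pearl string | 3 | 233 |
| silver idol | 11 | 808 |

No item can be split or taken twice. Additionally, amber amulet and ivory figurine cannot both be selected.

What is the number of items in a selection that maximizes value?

Optimal total is 2239.
sapphire brooch + jade mask + ivory figurine + pearl string hits 2239 at 16 lb.
Every optimal selection uses 4 items.

4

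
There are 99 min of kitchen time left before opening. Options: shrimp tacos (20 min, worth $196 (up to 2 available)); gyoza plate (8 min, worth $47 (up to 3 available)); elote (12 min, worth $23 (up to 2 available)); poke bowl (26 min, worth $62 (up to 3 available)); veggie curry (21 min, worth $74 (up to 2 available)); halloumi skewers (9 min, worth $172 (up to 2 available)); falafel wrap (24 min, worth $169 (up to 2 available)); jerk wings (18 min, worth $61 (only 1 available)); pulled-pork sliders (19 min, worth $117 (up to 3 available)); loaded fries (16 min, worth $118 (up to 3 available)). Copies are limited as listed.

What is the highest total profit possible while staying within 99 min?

By profit per min: halloumi skewers 19.11, shrimp tacos 9.80, loaded fries 7.38 lead.
Taking the top-ratio dishes first gives 2×shrimp tacos + gyoza plate + 2×halloumi skewers + 2×loaded fries for 1019 (98 min).
Dropping gyoza plate and loaded fries frees 24 min; slotting in falafel wrap (24 min) lifts the total to 1023 at 98 min.
Every other selection either busts 99 min or exceeds an availability limit or fails to beat 1023.

1023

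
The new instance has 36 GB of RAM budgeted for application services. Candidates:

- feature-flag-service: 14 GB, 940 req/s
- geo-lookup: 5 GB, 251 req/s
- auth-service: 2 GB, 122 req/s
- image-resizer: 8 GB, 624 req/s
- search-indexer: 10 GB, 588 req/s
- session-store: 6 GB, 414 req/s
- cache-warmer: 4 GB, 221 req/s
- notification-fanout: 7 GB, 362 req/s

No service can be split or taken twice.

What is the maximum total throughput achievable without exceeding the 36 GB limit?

2373

Density check — image-resizer 78.00, session-store 69.00, feature-flag-service 67.14, auth-service 61.00 are the best per GB.
Taking the top-ratio services first gives feature-flag-service + auth-service + image-resizer + session-store + cache-warmer for 2321 (34 GB).
Dropping auth-service and session-store frees 8 GB; slotting in search-indexer (10 GB) lifts the total to 2373 at 36 GB.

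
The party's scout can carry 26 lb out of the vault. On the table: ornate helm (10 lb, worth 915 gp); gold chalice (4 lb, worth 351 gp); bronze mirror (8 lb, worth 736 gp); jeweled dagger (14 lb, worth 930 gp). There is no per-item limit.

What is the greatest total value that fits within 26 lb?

2387

Greedy by ratio would take 3×bronze mirror: 24 lb used, total 2208.
Dropping bronze mirror frees 8 lb; slotting in ornate helm (10 lb) lifts the total to 2387 at 26 lb.
That's the maximum — no swap from here does better than 2387.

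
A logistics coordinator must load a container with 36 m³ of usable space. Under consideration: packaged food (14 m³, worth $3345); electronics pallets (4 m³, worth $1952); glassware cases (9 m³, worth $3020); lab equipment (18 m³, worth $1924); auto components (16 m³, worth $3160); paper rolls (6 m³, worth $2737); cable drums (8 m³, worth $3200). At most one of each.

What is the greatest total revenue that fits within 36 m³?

11517

By revenue per m³: electronics pallets 488.00, paper rolls 456.17, cable drums 400.00 lead.
Filling by ratio: electronics pallets + glassware cases + paper rolls + cable drums for 10909, with 9 m³ left unused.
The 6 m³ tied up in paper rolls is better spent on packaged food — total rises to 11517 (35 m³).
That's the maximum — no swap from here does better than 11517.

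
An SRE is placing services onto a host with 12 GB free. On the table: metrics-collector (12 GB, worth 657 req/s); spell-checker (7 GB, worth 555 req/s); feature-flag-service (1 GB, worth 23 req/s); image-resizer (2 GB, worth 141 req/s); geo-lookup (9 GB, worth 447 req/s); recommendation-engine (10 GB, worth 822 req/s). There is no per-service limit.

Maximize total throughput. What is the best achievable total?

Taking image-resizer + recommendation-engine: 12 GB used, 963 in throughput.
Every other selection either busts 12 GB or fails to beat 963.

963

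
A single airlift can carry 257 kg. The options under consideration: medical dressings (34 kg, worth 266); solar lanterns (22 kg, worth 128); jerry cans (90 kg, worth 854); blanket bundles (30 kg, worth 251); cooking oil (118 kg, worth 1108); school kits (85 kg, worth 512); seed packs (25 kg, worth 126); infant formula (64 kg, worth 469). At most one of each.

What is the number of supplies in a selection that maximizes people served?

3

The maximum people served within 257 kg is 2228.
For example medical dressings + jerry cans + cooking oil achieves it, using 242 kg.
All optima have 3 supplies.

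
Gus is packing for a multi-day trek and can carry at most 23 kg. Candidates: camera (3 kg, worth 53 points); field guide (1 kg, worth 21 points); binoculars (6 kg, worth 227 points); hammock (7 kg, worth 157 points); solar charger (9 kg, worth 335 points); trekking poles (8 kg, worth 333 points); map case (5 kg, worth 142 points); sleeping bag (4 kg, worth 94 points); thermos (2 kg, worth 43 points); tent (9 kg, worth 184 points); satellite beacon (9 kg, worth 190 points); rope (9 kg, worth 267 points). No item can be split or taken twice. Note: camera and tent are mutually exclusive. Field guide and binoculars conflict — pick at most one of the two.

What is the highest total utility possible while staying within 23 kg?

895

The ratio ordering already packs tightly: binoculars + solar charger + trekking poles, 23 kg, 895.
Every other selection either busts 23 kg or breaks a pairing rule or fails to beat 895.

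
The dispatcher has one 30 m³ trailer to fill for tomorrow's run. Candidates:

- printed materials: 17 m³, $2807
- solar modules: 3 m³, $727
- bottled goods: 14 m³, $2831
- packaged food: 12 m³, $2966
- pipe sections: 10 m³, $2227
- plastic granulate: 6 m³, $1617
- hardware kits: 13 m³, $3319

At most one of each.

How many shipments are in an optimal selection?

Optimal total is 7163.
One optimal bundle: pipe sections + plastic granulate + hardware kits (29 m³).
All optima have 3 shipments.

3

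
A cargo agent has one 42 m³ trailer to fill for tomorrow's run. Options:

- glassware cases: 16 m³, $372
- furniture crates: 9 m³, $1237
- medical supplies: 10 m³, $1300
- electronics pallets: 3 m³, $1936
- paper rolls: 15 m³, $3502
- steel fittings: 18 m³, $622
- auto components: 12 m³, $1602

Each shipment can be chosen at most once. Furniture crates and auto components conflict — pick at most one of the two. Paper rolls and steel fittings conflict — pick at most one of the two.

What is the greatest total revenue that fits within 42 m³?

8340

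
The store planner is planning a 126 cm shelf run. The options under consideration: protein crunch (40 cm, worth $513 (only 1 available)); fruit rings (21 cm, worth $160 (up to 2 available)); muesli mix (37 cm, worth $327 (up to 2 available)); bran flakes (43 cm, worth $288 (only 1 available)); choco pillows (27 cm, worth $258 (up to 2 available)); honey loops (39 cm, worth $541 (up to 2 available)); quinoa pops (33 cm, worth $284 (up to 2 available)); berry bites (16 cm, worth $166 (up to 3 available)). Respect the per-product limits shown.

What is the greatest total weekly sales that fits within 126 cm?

1595

Best packing: protein crunch + 2×honey loops — 118 cm, 1595 total.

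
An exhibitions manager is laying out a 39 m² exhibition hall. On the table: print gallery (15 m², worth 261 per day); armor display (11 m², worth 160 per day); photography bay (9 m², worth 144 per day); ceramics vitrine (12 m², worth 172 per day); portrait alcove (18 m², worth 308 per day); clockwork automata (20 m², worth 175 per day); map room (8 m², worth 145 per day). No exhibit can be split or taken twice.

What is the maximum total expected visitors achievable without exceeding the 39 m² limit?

625

Ranking by ratio (expected visitors/m²): map room 18.12, print gallery 17.40, portrait alcove 17.11.
The ratio heuristic lands on print gallery + photography bay + map room (550) but leaves 7 m² idle.
Replace print gallery and photography bay with ceramics vitrine + portrait alcove: the trade gains 75 net, giving 625 at 38 m².
No other feasible combination exceeds 625.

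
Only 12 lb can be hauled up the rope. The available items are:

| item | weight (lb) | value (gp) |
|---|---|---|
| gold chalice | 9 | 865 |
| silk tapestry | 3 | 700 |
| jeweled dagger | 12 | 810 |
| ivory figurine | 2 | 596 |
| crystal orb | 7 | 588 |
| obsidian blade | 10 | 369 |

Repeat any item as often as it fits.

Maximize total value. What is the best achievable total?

3576

6×ivory figurine uses 12 of the 12 lb and totals 3576.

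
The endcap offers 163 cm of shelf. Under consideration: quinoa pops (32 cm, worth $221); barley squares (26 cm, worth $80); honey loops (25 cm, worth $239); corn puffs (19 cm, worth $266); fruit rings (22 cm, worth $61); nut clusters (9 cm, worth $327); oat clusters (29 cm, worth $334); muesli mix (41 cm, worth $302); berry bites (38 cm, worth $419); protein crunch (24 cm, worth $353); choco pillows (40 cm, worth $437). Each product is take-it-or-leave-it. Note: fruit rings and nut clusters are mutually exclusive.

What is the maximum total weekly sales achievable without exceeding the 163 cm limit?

The ratio ordering already packs tightly: corn puffs + nut clusters + oat clusters + berry bites + protein crunch + choco pillows, 159 cm, 2136.
The spare 4 cm is too small for any remaining product, and no feasible exchange beats 2136.

2136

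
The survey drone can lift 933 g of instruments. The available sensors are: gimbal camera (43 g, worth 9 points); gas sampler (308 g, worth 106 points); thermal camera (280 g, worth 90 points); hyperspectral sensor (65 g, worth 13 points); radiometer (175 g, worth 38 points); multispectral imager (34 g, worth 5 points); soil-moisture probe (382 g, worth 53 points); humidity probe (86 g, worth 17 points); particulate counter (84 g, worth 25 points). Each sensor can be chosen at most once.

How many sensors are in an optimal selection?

Best achievable data value is 276.
For example gas sampler + thermal camera + radiometer + humidity probe + particulate counter achieves it, using 933 g.
All optima have 5 sensors.

5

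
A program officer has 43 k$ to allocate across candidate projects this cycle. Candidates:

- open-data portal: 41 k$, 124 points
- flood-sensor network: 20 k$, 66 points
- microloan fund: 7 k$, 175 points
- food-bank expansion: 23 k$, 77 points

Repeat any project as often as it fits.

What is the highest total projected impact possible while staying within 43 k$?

Ranking by ratio (projected impact/k$): microloan fund 25.00, food-bank expansion 3.35, flood-sensor network 3.30.
Taking 6×microloan fund: 42 k$ used, 1050 in projected impact.
Nothing else within 43 k$ beats 1050.

1050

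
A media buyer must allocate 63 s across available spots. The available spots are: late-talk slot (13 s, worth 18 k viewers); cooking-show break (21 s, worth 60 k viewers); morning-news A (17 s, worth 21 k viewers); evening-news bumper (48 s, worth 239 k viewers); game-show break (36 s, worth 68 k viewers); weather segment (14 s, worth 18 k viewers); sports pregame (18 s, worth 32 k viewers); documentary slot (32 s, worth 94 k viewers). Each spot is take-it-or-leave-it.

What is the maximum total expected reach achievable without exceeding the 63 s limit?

257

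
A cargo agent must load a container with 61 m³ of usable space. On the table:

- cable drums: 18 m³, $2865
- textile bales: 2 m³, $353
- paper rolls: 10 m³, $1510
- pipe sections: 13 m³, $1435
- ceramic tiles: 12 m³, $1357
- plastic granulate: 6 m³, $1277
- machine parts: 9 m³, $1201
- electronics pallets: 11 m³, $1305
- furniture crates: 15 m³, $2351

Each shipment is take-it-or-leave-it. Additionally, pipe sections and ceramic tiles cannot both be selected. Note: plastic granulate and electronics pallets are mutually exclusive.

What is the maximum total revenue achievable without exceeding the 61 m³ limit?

9557

By revenue per m³: plastic granulate 212.83, textile bales 176.50, cable drums 159.17 lead.
Best packing: cable drums + textile bales + paper rolls + plastic granulate + machine parts + furniture crates — 60 m³, 9557 total.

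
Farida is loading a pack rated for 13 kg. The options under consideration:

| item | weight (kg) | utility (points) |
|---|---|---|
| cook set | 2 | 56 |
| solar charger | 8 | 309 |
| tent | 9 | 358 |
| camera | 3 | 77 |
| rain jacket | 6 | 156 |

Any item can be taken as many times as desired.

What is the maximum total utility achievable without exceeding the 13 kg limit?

Density check — tent 39.78, solar charger 38.62, cook set 28.00, rain jacket 26.00 are the best per kg.
2×cook set + tent uses 13 of the 13 kg and totals 470.
Nothing else within 13 kg beats 470.

470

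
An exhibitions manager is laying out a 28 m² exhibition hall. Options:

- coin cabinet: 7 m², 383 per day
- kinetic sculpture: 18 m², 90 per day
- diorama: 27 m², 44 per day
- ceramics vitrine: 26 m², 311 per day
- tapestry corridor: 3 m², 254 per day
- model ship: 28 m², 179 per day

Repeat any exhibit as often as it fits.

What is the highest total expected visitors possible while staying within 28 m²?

Density check — tapestry corridor 84.67, coin cabinet 54.71, ceramics vitrine 11.96, model ship 6.39 are the best per m².
Taking 9×tapestry corridor: 27 m² used, 2286 in expected visitors.
No other feasible combination exceeds 2286.

2286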